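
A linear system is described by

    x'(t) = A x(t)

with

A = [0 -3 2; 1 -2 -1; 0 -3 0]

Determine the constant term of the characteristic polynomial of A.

Expand det(sI - A) for the 3×3 matrix.
p(s) = s^3 + 2s^2 + 6.
(Check: constant term = det(-A) = (-1)^3 det A = 6; coefficient of s^2 = -tr A = 2.)
The constant term is 6.

6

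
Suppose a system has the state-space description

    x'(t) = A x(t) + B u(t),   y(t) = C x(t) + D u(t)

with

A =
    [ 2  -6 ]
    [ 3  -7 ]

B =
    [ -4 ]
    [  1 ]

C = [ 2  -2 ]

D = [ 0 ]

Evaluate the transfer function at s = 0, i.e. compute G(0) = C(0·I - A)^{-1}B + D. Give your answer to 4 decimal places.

-10.0000

G(0) = C(-A)^{-1}B + D = -C A^{-1} B + D.
det A = 4, so A^{-1} = (1/4)·adj(A) = [[-7/4, 3/2], [-3/4, 1/2]]
A^{-1} B = [17/2, 7/2]^T
C A^{-1} B = 10
G(0) = D - C A^{-1} B = 0 - (10) = -10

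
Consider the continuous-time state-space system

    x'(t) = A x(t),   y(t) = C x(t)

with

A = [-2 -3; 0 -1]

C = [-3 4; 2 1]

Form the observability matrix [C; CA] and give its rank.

2

CA = [[6, 5], [-4, -7]]
Observability matrix O = [C; CA] = [[-3, 4], [2, 1], [6, 5], [-4, -7]]
Take the 2×2 submatrix of O formed by rows 1, 2: [[-3, 4], [2, 1]]. Its determinant is (-3)·1 - 4·2 = -3 - 8 = -11 ≠ 0.
So rank(O) ≥ 2; since O has 2 columns, rank(O) = 2.
rank(O) = 2 = n, so the pair (A, C) is completely observable.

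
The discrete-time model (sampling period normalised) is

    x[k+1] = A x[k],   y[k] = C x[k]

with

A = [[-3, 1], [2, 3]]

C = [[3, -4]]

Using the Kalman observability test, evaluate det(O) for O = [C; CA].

-95

CA = [[-17, -9]]
Observability matrix O = [C; CA] = [[3, -4], [-17, -9]]
det(O) = 3·(-9) - (-4)·(-17) = -27 - 68 = -95
Since det(O) ≠ 0, rank(O) = 2 and the system is completely observable.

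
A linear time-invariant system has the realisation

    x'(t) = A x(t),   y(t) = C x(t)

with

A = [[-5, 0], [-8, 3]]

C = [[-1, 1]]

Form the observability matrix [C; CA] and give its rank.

CA = [[-3, 3]]
Observability matrix O = [C; CA] = [[-1, 1], [-3, 3]]
Every row of O is a scalar multiple of row 1 = [-1, 1] (multipliers 1, 3), so the rows span a one-dimensional space.
O ≠ 0, hence rank(O) = 1.
rank(O) = 1 < n = 2, so the pair (A, C) is not completely observable.

1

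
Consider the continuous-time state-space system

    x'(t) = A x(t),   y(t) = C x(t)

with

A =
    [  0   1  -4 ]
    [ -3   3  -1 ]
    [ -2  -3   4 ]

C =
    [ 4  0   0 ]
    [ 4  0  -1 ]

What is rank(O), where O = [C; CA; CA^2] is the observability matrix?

3

CA = [[0, 4, -16], [2, 7, -20]]
CA^2 = [[20, 60, -68], [19, 83, -95]]
Observability matrix O = [C; CA; CA^2] = [[4, 0, 0], [4, 0, -1], [0, 4, -16], [2, 7, -20], [20, 60, -68], [19, 83, -95]]
Take the 3×3 submatrix of O formed by rows 1, 2, 3: [[4, 0, 0], [4, 0, -1], [0, 4, -16]]. Its determinant is 4·(0·(-16) - (-1)·4) - 0·(4·(-16) - (-1)·0) + 0·(4·4 - 0·0) = 4·4 - 0·(-64) + 0·16 = 16 ≠ 0.
So rank(O) ≥ 3; since O has 3 columns, rank(O) = 3.
rank(O) = 3 = n, so the pair (A, C) is completely observable.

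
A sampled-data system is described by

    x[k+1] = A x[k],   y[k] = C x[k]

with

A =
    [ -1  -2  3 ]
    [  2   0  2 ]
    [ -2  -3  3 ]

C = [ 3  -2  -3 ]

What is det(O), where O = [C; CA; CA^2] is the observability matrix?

CA = [[-1, 3, -4]]
CA^2 = [[15, 14, -9]]
Observability matrix O = [C; CA; CA^2] = [[3, -2, -3], [-1, 3, -4], [15, 14, -9]]
Expanding along the first row, det(O) = 3·(3·(-9) - (-4)·14) - (-2)·((-1)·(-9) - (-4)·15) + (-3)·((-1)·14 - 3·15) = 3·29 - (-2)·69 + (-3)·(-59) = 402
Since det(O) ≠ 0, rank(O) = 3 and the system is completely observable.

402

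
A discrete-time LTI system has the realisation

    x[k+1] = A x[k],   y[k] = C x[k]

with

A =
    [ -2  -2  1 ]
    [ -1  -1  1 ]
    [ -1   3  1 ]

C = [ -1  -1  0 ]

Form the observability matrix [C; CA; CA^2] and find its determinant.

CA = [[3, 3, -2]]
CA^2 = [[-7, -15, 4]]
Observability matrix O = [C; CA; CA^2] = [[-1, -1, 0], [3, 3, -2], [-7, -15, 4]]
Expanding along the first row, det(O) = (-1)·(3·4 - (-2)·(-15)) - (-1)·(3·4 - (-2)·(-7)) + 0·(3·(-15) - 3·(-7)) = (-1)·(-18) - (-1)·(-2) + 0·(-24) = 16
Since det(O) ≠ 0, rank(O) = 3 and the system is completely observable.

16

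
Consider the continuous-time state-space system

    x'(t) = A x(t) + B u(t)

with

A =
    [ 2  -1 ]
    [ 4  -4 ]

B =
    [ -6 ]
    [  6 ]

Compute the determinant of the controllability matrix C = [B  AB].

396

AB = [[-18], [-48]]
Controllability matrix C = [B  AB] = [[-6, -18], [6, -48]]
det(C) = (-6)·(-48) - (-18)·6 = 288 - (-108) = 396
Since det(C) ≠ 0, rank(C) = 2 and the system is completely controllable.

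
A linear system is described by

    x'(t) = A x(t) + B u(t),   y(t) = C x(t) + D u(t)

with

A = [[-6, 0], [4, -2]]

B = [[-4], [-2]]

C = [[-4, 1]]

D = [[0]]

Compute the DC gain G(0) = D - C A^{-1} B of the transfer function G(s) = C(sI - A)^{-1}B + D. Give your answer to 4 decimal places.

0.3333

G(0) = C(-A)^{-1}B + D = -C A^{-1} B + D.
det A = 12, so A^{-1} = (1/12)·adj(A) = [[-1/6, 0], [-1/3, -1/2]]
A^{-1} B = [2/3, 7/3]^T
C A^{-1} B = -1/3
G(0) = D - C A^{-1} B = 0 - (-1/3) = 1/3 ≈ 0.3333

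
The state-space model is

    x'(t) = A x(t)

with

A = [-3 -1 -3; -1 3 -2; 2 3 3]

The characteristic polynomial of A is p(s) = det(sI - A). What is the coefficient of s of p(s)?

Expand det(sI - A) for the 3×3 matrix.
p(s) = s^3 - 3s^2 + 2s + 17.
(Check: constant term = det(-A) = (-1)^3 det A = 17; coefficient of s^2 = -tr A = -3.)
The coefficient of s is 2.

2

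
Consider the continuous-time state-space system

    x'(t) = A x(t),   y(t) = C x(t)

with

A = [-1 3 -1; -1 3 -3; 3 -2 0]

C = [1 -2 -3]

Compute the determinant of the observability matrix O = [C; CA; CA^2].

-482

CA = [[-8, 3, 5]]
CA^2 = [[20, -25, -1]]
Observability matrix O = [C; CA; CA^2] = [[1, -2, -3], [-8, 3, 5], [20, -25, -1]]
Expanding along the first row, det(O) = 1·(3·(-1) - 5·(-25)) - (-2)·((-8)·(-1) - 5·20) + (-3)·((-8)·(-25) - 3·20) = 1·122 - (-2)·(-92) + (-3)·140 = -482
Since det(O) ≠ 0, rank(O) = 3 and the system is completely observable.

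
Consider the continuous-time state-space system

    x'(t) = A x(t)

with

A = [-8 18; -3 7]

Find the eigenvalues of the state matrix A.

det(sI - A) = s^2 - (tr A)s + det A, with tr A = (-8) + 7 = -1 and det A = (-8)·7 - 18·(-3) = -56 - (-54) = -2.
So p(s) = det(sI - A) = s^2 + s - 2.
Factor s^2 + s - 2: two numbers with sum -1 and product -2 are 1 and -2, so s^2 + s - 2 = (s - 1)(s + 2).
Hence p(s) = (s - 1) (s + 2), with roots -2, 1.
At least one eigenvalue has non-negative real part, so the system is not asymptotically stable.

-2, 1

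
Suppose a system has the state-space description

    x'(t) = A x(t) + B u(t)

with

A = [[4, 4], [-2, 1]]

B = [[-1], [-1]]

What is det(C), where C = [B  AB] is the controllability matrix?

AB = [[-8], [1]]
Controllability matrix C = [B  AB] = [[-1, -8], [-1, 1]]
det(C) = (-1)·1 - (-8)·(-1) = -1 - 8 = -9
Since det(C) ≠ 0, rank(C) = 2 and the system is completely controllable.

-9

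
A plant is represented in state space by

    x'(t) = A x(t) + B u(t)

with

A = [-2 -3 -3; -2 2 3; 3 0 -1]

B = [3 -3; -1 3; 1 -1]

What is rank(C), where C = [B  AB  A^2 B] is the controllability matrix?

AB = [[-6, 0], [-5, 9], [8, -8]]
A^2B = [[3, -3], [26, -6], [-26, 8]]
Controllability matrix C = [B  AB  A^2B] = [[3, -3, -6, 0, 3, -3], [-1, 3, -5, 9, 26, -6], [1, -1, 8, -8, -26, 8]]
Take the 3×3 submatrix of C formed by columns 1, 2, 3: [[3, -3, -6], [-1, 3, -5], [1, -1, 8]]. Its determinant is 3·(3·8 - (-5)·(-1)) - (-3)·((-1)·8 - (-5)·1) + (-6)·((-1)·(-1) - 3·1) = 3·19 - (-3)·(-3) + (-6)·(-2) = 60 ≠ 0.
So rank(C) ≥ 3; since C has 3 rows, rank(C) = 3.
rank(C) = 3 = n, so the pair (A, B) is completely controllable.

3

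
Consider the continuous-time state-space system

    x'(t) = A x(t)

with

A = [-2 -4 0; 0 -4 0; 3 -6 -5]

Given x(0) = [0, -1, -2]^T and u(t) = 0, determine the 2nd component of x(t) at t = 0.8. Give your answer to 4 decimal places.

-0.0408

det(sI - A) = s^3 - (tr A)s^2 + (M11 + M22 + M33)s - det A, where Mii is the 2×2 principal minor of A obtained by deleting row i and column i.
tr A = (-2) + (-4) + (-5) = -11; M11 = (-4)·(-5) - 0·(-6) = 20 - 0 = 20; M22 = (-2)·(-5) - 0·3 = 10 - 0 = 10; M33 = (-2)·(-4) - (-4)·0 = 8 - 0 = 8; sum of minors = 38.
det A = (-2)·((-4)·(-5) - 0·(-6)) - (-4)·(0·(-5) - 0·3) + 0·(0·(-6) - (-4)·3) = (-2)·20 - (-4)·0 + 0·12 = -40.
So p(s) = det(sI - A) = s^3 + 11s^2 + 38s + 40.
Rational-root test: any integer root divides 40. Testing small divisors, s = -2 works: p(-2) = -8 + 44 + (-76) + 40 = 0, so (s + 2) is a factor.
Dividing, p(s) = (s + 2)(s^2 + 9s + 20).
Factor s^2 + 9s + 20: two numbers with sum -9 and product 20 are -4 and -5, so s^2 + 9s + 20 = (s + 4)(s + 5).
Hence p(s) = (s + 2) (s + 4) (s + 5), with roots -5, -4, -2.
The eigenvalues -5, -4, -2 are distinct and real, so A is diagonalisable and x(t) = e^{At} x(0) = V diag(e^{λ_i t}) V^{-1} x(0), where the columns of V are the eigenvectors.
λ = -5: A - (-5)I = [[3, -4, 0], [0, 1, 0], [3, -6, 0]]. v must be orthogonal to every row; (row 1) × (row 2) = [0, 0, 3], so take v_1 = [0, 0, -1]^T.
λ = -4: A - (-4)I = [[2, -4, 0], [0, 0, 0], [3, -6, -1]]. v must be orthogonal to every row; (row 1) × (row 3) = [4, 2, 0], so take v_2 = [2, 1, 0]^T.
λ = -2: A - (-2)I = [[0, -4, 0], [0, -2, 0], [3, -6, -3]]. v must be orthogonal to every row; (row 1) × (row 3) = [12, 0, 12], so take v_3 = [1, 0, 1]^T.
V = [v_1 v_2 v_3] = [[0, 2, 1], [0, 1, 0], [-1, 0, 1]] has det V = 1, so V^{-1} = adj(V)/det V = [[1, -2, -1], [0, 1, 0], [1, -2, 0]].
Modal coordinates z(0) = V^{-1} x(0): 1·0 + (-2)·(-1) + (-1)·(-2) = 4; 0·0 + 1·(-1) + 0·(-2) = -1; 1·0 + (-2)·(-1) + 0·(-2) = 2; so z(0) = [4, -1, 2]^T.
x_2(t) = Σ_i (v_i)_2 · z_i(0) · e^{λ_i t} (row 2 of V times the modal terms).
x_2(0.8) = 0·4·e^{-5·0.8} + 1·(-1)·e^{-4·0.8} + 0·2·e^{-2·0.8} = 0·0.018316 + (-1)·0.040762 + 0·0.201897 = -0.0408.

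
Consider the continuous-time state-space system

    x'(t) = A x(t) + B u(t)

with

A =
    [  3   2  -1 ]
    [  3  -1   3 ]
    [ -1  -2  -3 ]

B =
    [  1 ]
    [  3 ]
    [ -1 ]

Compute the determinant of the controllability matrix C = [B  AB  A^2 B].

AB = [[10], [-3], [-4]]
A^2B = [[28], [21], [8]]
Controllability matrix C = [B  AB  A^2B] = [[1, 10, 28], [3, -3, 21], [-1, -4, 8]]
Expanding along the first row, det(C) = 1·((-3)·8 - 21·(-4)) - 10·(3·8 - 21·(-1)) + 28·(3·(-4) - (-3)·(-1)) = 1·60 - 10·45 + 28·(-15) = -810
Since det(C) ≠ 0, rank(C) = 3 and the system is completely controllable.

-810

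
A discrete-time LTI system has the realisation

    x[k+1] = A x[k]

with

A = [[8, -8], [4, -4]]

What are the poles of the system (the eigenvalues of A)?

det(zI - A) = z^2 - (tr A)z + det A, with tr A = 8 + (-4) = 4 and det A = 8·(-4) - (-8)·4 = -32 - (-32) = 0.
So p(z) = det(zI - A) = z^2 - 4z.
Factor z^2 - 4z: two numbers with sum 4 and product 0 are 4 and 0, so z^2 - 4z = z(z - 4).
Hence p(z) = z (z - 4), with roots 0, 4.

0, 4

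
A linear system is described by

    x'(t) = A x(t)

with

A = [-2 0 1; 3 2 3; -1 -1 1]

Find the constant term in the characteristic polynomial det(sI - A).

Expand det(sI - A) for the 3×3 matrix.
p(s) = s^3 - s^2 + 11.
(Check: constant term = det(-A) = (-1)^3 det A = 11; coefficient of s^2 = -tr A = -1.)
The constant term is 11.

11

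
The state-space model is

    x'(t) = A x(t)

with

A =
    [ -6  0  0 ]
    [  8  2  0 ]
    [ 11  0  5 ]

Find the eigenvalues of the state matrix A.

-6, 2, 5

det(sI - A) = s^3 - (tr A)s^2 + (M11 + M22 + M33)s - det A, where Mii is the 2×2 principal minor of A obtained by deleting row i and column i.
tr A = (-6) + 2 + 5 = 1; M11 = 2·5 - 0·0 = 10 - 0 = 10; M22 = (-6)·5 - 0·11 = -30 - 0 = -30; M33 = (-6)·2 - 0·8 = -12 - 0 = -12; sum of minors = -32.
det A = (-6)·(2·5 - 0·0) - 0·(8·5 - 0·11) + 0·(8·0 - 2·11) = (-6)·10 - 0·40 + 0·(-22) = -60.
So p(s) = det(sI - A) = s^3 - s^2 - 32s + 60.
Rational-root test: any integer root divides 60. Testing small divisors, s = 2 works: p(2) = 8 + (-4) + (-64) + 60 = 0, so (s - 2) is a factor.
Dividing, p(s) = (s - 2)(s^2 + s - 30).
Factor s^2 + s - 30: two numbers with sum -1 and product -30 are 5 and -6, so s^2 + s - 30 = (s - 5)(s + 6).
Hence p(s) = (s - 5) (s - 2) (s + 6), with roots -6, 2, 5.
At least one eigenvalue has non-negative real part, so the system is not asymptotically stable.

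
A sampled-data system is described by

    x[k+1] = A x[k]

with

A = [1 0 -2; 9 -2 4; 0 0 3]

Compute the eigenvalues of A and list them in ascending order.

-2, 1, 3

det(zI - A) = z^3 - (tr A)z^2 + (M11 + M22 + M33)z - det A, where Mii is the 2×2 principal minor of A obtained by deleting row i and column i.
tr A = 1 + (-2) + 3 = 2; M11 = (-2)·3 - 4·0 = -6 - 0 = -6; M22 = 1·3 - (-2)·0 = 3 - 0 = 3; M33 = 1·(-2) - 0·9 = -2 - 0 = -2; sum of minors = -5.
det A = 1·((-2)·3 - 4·0) - 0·(9·3 - 4·0) + (-2)·(9·0 - (-2)·0) = 1·(-6) - 0·27 + (-2)·0 = -6.
So p(z) = det(zI - A) = z^3 - 2z^2 - 5z + 6.
Rational-root test: any integer root divides 6. Testing small divisors, z = 1 works: p(1) = 1 + (-2) + (-5) + 6 = 0, so (z - 1) is a factor.
Dividing, p(z) = (z - 1)(z^2 - z - 6).
Factor z^2 - z - 6: two numbers with sum 1 and product -6 are 3 and -2, so z^2 - z - 6 = (z - 3)(z + 2).
Hence p(z) = (z - 3) (z - 1) (z + 2), with roots -2, 1, 3.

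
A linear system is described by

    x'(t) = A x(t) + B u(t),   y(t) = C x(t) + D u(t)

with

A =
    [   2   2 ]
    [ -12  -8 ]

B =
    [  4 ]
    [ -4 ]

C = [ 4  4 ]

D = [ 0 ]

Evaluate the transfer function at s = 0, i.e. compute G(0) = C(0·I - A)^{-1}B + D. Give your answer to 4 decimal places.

-8.0000

G(0) = C(-A)^{-1}B + D = -C A^{-1} B + D.
det A = 8, so A^{-1} = (1/8)·adj(A) = [[-1, -1/4], [3/2, 1/4]]
A^{-1} B = [-3, 5]^T
C A^{-1} B = 8
G(0) = D - C A^{-1} B = 0 - (8) = -8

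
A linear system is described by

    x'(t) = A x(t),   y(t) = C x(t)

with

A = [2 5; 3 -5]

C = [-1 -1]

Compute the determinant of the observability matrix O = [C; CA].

CA = [[-5, 0]]
Observability matrix O = [C; CA] = [[-1, -1], [-5, 0]]
det(O) = (-1)·0 - (-1)·(-5) = 0 - 5 = -5
Since det(O) ≠ 0, rank(O) = 2 and the system is completely observable.

-5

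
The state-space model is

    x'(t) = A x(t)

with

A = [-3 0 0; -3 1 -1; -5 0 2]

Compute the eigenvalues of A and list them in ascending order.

det(sI - A) = s^3 - (tr A)s^2 + (M11 + M22 + M33)s - det A, where Mii is the 2×2 principal minor of A obtained by deleting row i and column i.
tr A = (-3) + 1 + 2 = 0; M11 = 1·2 - (-1)·0 = 2 - 0 = 2; M22 = (-3)·2 - 0·(-5) = -6 - 0 = -6; M33 = (-3)·1 - 0·(-3) = -3 - 0 = -3; sum of minors = -7.
det A = (-3)·(1·2 - (-1)·0) - 0·((-3)·2 - (-1)·(-5)) + 0·((-3)·0 - 1·(-5)) = (-3)·2 - 0·(-11) + 0·5 = -6.
So p(s) = det(sI - A) = s^3 - 7s + 6.
Rational-root test: any integer root divides 6. Testing small divisors, s = 1 works: p(1) = 1 + 0 + (-7) + 6 = 0, so (s - 1) is a factor.
Dividing, p(s) = (s - 1)(s^2 + s - 6).
Factor s^2 + s - 6: two numbers with sum -1 and product -6 are 2 and -3, so s^2 + s - 6 = (s - 2)(s + 3).
Hence p(s) = (s - 2) (s - 1) (s + 3), with roots -3, 1, 2.
At least one eigenvalue has non-negative real part, so the system is not asymptotically stable.

-3, 1, 2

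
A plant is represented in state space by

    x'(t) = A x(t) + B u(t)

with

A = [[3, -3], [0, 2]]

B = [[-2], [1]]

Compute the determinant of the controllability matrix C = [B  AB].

AB = [[-9], [2]]
Controllability matrix C = [B  AB] = [[-2, -9], [1, 2]]
det(C) = (-2)·2 - (-9)·1 = -4 - (-9) = 5
Since det(C) ≠ 0, rank(C) = 2 and the system is completely controllable.

5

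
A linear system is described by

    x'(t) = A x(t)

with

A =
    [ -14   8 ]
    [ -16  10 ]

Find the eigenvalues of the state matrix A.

-6, 2

det(sI - A) = s^2 - (tr A)s + det A, with tr A = (-14) + 10 = -4 and det A = (-14)·10 - 8·(-16) = -140 - (-128) = -12.
So p(s) = det(sI - A) = s^2 + 4s - 12.
Factor s^2 + 4s - 12: two numbers with sum -4 and product -12 are 2 and -6, so s^2 + 4s - 12 = (s - 2)(s + 6).
Hence p(s) = (s - 2) (s + 6), with roots -6, 2.
At least one eigenvalue has non-negative real part, so the system is not asymptotically stable.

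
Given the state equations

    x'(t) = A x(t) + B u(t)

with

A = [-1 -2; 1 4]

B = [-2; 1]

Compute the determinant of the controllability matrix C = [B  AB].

AB = [[0], [2]]
Controllability matrix C = [B  AB] = [[-2, 0], [1, 2]]
det(C) = (-2)·2 - 0·1 = -4 - 0 = -4
Since det(C) ≠ 0, rank(C) = 2 and the system is completely controllable.

-4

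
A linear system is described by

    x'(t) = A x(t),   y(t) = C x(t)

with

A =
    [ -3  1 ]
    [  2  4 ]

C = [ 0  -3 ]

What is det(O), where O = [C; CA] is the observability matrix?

CA = [[-6, -12]]
Observability matrix O = [C; CA] = [[0, -3], [-6, -12]]
det(O) = 0·(-12) - (-3)·(-6) = 0 - 18 = -18
Since det(O) ≠ 0, rank(O) = 2 and the system is completely observable.

-18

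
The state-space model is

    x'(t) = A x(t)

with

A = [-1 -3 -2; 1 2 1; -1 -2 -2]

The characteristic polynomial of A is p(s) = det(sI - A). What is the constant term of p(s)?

1

Expand det(sI - A) for the 3×3 matrix.
p(s) = s^3 + s^2 - s + 1.
(Check: constant term = det(-A) = (-1)^3 det A = 1; coefficient of s^2 = -tr A = 1.)
The constant term is 1.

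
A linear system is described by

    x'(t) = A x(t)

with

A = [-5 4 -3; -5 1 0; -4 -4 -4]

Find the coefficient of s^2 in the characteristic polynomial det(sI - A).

8

Expand det(sI - A) for the 3×3 matrix.
p(s) = s^3 + 8s^2 + 19s + 132.
(Check: constant term = det(-A) = (-1)^3 det A = 132; coefficient of s^2 = -tr A = 8.)
The coefficient of s^2 is 8.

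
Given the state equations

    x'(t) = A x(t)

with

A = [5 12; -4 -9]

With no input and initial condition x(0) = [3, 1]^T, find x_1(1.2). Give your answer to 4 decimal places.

5.0116

det(sI - A) = s^2 - (tr A)s + det A, with tr A = 5 + (-9) = -4 and det A = 5·(-9) - 12·(-4) = -45 - (-48) = 3.
So p(s) = det(sI - A) = s^2 + 4s + 3.
Factor s^2 + 4s + 3: two numbers with sum -4 and product 3 are -1 and -3, so s^2 + 4s + 3 = (s + 1)(s + 3).
Hence p(s) = (s + 1) (s + 3), with roots -3, -1.
The eigenvalues -3, -1 are distinct and real, so A is diagonalisable and x(t) = e^{At} x(0) = V diag(e^{λ_i t}) V^{-1} x(0), where the columns of V are the eigenvectors.
λ = -3: A - (-3)I = [[8, 12], [-4, -6]]. Row 1 gives 8·v1 + 12·v2 = 0, so take v_1 = [3, -2]^T.
λ = -1: A - (-1)I = [[6, 12], [-4, -8]]. Row 1 gives 6·v1 + 12·v2 = 0, so take v_2 = [2, -1]^T.
V = [v_1 v_2] = [[3, 2], [-2, -1]] has det V = 1, so V^{-1} = adj(V)/det V = [[-1, -2], [2, 3]].
Modal coordinates z(0) = V^{-1} x(0): (-1)·3 + (-2)·1 = -5; 2·3 + 3·1 = 9; so z(0) = [-5, 9]^T.
x_1(t) = Σ_i (v_i)_1 · z_i(0) · e^{λ_i t} (row 1 of V times the modal terms).
x_1(1.2) = 3·(-5)·e^{-3·1.2} + 2·9·e^{-1·1.2} = (-15)·0.027324 + 18·0.301194 = 5.0116.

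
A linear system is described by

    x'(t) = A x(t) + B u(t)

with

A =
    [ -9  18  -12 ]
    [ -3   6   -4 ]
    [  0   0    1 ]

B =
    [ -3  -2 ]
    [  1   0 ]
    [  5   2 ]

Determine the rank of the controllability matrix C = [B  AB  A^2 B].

2

AB = [[-15, -6], [-5, -2], [5, 2]]
A^2B = [[-15, -6], [-5, -2], [5, 2]]
Controllability matrix C = [B  AB  A^2B] = [[-3, -2, -15, -6, -15, -6], [1, 0, -5, -2, -5, -2], [5, 2, 5, 2, 5, 2]]
The rows r1, r2, r3 of C are linearly dependent: r1 - 2·r2 + r3 = 0 (check each entry), so rank(C) ≤ 2.
The 2×2 minor from rows 1, 2, columns 1, 2 is (-3)·0 - (-2)·1 = 0 - (-2) = 2 ≠ 0, so rank(C) = 2.
rank(C) = 2 < n = 3, so the pair (A, B) is not completely controllable.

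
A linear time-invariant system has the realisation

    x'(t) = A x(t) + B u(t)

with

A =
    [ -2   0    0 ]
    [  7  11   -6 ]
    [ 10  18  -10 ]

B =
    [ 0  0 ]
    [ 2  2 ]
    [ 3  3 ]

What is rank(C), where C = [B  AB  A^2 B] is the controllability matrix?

AB = [[0, 0], [4, 4], [6, 6]]
A^2B = [[0, 0], [8, 8], [12, 12]]
Controllability matrix C = [B  AB  A^2B] = [[0, 0, 0, 0, 0, 0], [2, 2, 4, 4, 8, 8], [3, 3, 6, 6, 12, 12]]
Every column of C is a scalar multiple of column 1 = [0, 2, 3] (multipliers 1, 1, 2, 2, 4, 4), so the columns span a one-dimensional space.
C ≠ 0, hence rank(C) = 1.
rank(C) = 1 < n = 3, so the pair (A, B) is not completely controllable.

1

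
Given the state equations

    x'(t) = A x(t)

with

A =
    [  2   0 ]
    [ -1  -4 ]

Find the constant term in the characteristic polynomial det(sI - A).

For a 2×2 matrix, det(sI - A) = s^2 - (tr A)s + det A.
tr A = -2, det A = -8.
So p(s) = s^2 + 2s - 8.
The constant term is -8.

-8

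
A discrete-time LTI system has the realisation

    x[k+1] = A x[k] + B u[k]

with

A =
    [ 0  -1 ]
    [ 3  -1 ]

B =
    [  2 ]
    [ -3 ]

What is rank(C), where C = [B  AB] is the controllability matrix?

AB = [[3], [9]]
Controllability matrix C = [B  AB] = [[2, 3], [-3, 9]]
det(C) = 2·9 - 3·(-3) = 18 - (-9) = 27 ≠ 0, so rank(C) = 2.
rank(C) = 2 = n, so the pair (A, B) is completely controllable.

2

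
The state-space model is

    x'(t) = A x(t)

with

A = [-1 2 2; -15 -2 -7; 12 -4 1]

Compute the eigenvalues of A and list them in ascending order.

det(sI - A) = s^3 - (tr A)s^2 + (M11 + M22 + M33)s - det A, where Mii is the 2×2 principal minor of A obtained by deleting row i and column i.
tr A = (-1) + (-2) + 1 = -2; M11 = (-2)·1 - (-7)·(-4) = -2 - 28 = -30; M22 = (-1)·1 - 2·12 = -1 - 24 = -25; M33 = (-1)·(-2) - 2·(-15) = 2 - (-30) = 32; sum of minors = -23.
det A = (-1)·((-2)·1 - (-7)·(-4)) - 2·((-15)·1 - (-7)·12) + 2·((-15)·(-4) - (-2)·12) = (-1)·(-30) - 2·69 + 2·84 = 60.
So p(s) = det(sI - A) = s^3 + 2s^2 - 23s - 60.
Rational-root test: any integer root divides -60. Testing small divisors, s = -3 works: p(-3) = -27 + 18 + 69 + (-60) = 0, so (s + 3) is a factor.
Dividing, p(s) = (s + 3)(s^2 - s - 20).
Factor s^2 - s - 20: two numbers with sum 1 and product -20 are 5 and -4, so s^2 - s - 20 = (s - 5)(s + 4).
Hence p(s) = (s - 5) (s + 3) (s + 4), with roots -4, -3, 5.
At least one eigenvalue has non-negative real part, so the system is not asymptotically stable.

-4, -3, 5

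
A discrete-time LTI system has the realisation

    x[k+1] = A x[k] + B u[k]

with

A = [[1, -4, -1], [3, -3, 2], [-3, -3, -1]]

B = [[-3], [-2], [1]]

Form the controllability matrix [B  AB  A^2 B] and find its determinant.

AB = [[4], [-1], [14]]
A^2B = [[-6], [43], [-23]]
Controllability matrix C = [B  AB  A^2B] = [[-3, 4, -6], [-2, -1, 43], [1, 14, -23]]
Expanding along the first row, det(C) = (-3)·((-1)·(-23) - 43·14) - 4·((-2)·(-23) - 43·1) + (-6)·((-2)·14 - (-1)·1) = (-3)·(-579) - 4·3 + (-6)·(-27) = 1887
Since det(C) ≠ 0, rank(C) = 3 and the system is completely controllable.

1887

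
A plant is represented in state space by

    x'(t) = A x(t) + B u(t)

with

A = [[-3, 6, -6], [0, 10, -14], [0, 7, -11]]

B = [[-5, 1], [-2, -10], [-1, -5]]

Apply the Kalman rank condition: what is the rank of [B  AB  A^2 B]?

2

AB = [[9, -33], [-6, -30], [-3, -15]]
A^2B = [[-45, 9], [-18, -90], [-9, -45]]
Controllability matrix C = [B  AB  A^2B] = [[-5, 1, 9, -33, -45, 9], [-2, -10, -6, -30, -18, -90], [-1, -5, -3, -15, -9, -45]]
The rows r1, r2, r3 of C are linearly dependent: -r2 + 2·r3 = 0 (check each entry), so rank(C) ≤ 2.
The 2×2 minor from rows 1, 2, columns 1, 2 is (-5)·(-10) - 1·(-2) = 50 - (-2) = 52 ≠ 0, so rank(C) = 2.
rank(C) = 2 < n = 3, so the pair (A, B) is not completely controllable.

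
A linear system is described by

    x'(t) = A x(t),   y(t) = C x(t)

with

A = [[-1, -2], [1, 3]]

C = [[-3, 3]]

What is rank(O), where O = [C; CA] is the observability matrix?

2

CA = [[6, 15]]
Observability matrix O = [C; CA] = [[-3, 3], [6, 15]]
det(O) = (-3)·15 - 3·6 = -45 - 18 = -63 ≠ 0, so rank(O) = 2.
rank(O) = 2 = n, so the pair (A, C) is completely observable.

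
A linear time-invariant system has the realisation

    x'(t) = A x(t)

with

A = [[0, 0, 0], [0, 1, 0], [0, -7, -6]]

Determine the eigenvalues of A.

-6, 0, 1

det(sI - A) = s^3 - (tr A)s^2 + (M11 + M22 + M33)s - det A, where Mii is the 2×2 principal minor of A obtained by deleting row i and column i.
tr A = 0 + 1 + (-6) = -5; M11 = 1·(-6) - 0·(-7) = -6 - 0 = -6; M22 = 0·(-6) - 0·0 = 0 - 0 = 0; M33 = 0·1 - 0·0 = 0 - 0 = 0; sum of minors = -6.
det A = 0·(1·(-6) - 0·(-7)) - 0·(0·(-6) - 0·0) + 0·(0·(-7) - 1·0) = 0·(-6) - 0·0 + 0·0 = 0.
So p(s) = det(sI - A) = s^3 + 5s^2 - 6s.
The constant term is 0, so p(s) = s(s^2 + 5s - 6).
Factor s^2 + 5s - 6: two numbers with sum -5 and product -6 are 1 and -6, so s^2 + 5s - 6 = (s - 1)(s + 6).
Hence p(s) = s (s - 1) (s + 6), with roots -6, 0, 1.
At least one eigenvalue has non-negative real part, so the system is not asymptotically stable.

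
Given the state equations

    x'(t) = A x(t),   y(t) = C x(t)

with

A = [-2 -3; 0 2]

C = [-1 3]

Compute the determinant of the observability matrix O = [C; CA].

CA = [[2, 9]]
Observability matrix O = [C; CA] = [[-1, 3], [2, 9]]
det(O) = (-1)·9 - 3·2 = -9 - 6 = -15
Since det(O) ≠ 0, rank(O) = 2 and the system is completely observable.

-15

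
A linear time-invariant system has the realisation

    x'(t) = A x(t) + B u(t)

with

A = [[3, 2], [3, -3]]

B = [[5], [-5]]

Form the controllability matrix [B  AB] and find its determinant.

AB = [[5], [30]]
Controllability matrix C = [B  AB] = [[5, 5], [-5, 30]]
det(C) = 5·30 - 5·(-5) = 150 - (-25) = 175
Since det(C) ≠ 0, rank(C) = 2 and the system is completely controllable.

175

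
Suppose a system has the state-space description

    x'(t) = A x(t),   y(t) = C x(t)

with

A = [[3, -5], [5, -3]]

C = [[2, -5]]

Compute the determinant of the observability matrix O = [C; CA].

-85

CA = [[-19, 5]]
Observability matrix O = [C; CA] = [[2, -5], [-19, 5]]
det(O) = 2·5 - (-5)·(-19) = 10 - 95 = -85
Since det(O) ≠ 0, rank(O) = 2 and the system is completely observable.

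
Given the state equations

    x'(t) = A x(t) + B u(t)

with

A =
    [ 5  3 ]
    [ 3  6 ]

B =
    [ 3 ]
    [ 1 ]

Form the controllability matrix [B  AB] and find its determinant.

27

AB = [[18], [15]]
Controllability matrix C = [B  AB] = [[3, 18], [1, 15]]
det(C) = 3·15 - 18·1 = 45 - 18 = 27
Since det(C) ≠ 0, rank(C) = 2 and the system is completely controllable.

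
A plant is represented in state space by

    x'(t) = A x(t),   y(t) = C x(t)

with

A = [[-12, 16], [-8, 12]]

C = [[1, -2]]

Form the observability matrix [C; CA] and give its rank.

1

CA = [[4, -8]]
Observability matrix O = [C; CA] = [[1, -2], [4, -8]]
Every row of O is a scalar multiple of row 1 = [1, -2] (multipliers 1, 4), so the rows span a one-dimensional space.
O ≠ 0, hence rank(O) = 1.
rank(O) = 1 < n = 2, so the pair (A, C) is not completely observable.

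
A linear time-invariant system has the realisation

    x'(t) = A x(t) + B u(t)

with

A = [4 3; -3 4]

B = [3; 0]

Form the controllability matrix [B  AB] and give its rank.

2

AB = [[12], [-9]]
Controllability matrix C = [B  AB] = [[3, 12], [0, -9]]
det(C) = 3·(-9) - 12·0 = -27 - 0 = -27 ≠ 0, so rank(C) = 2.
rank(C) = 2 = n, so the pair (A, B) is completely controllable.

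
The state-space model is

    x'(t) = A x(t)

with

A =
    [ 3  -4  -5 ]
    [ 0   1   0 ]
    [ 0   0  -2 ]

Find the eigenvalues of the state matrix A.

-2, 1, 3

det(sI - A) = s^3 - (tr A)s^2 + (M11 + M22 + M33)s - det A, where Mii is the 2×2 principal minor of A obtained by deleting row i and column i.
tr A = 3 + 1 + (-2) = 2; M11 = 1·(-2) - 0·0 = -2 - 0 = -2; M22 = 3·(-2) - (-5)·0 = -6 - 0 = -6; M33 = 3·1 - (-4)·0 = 3 - 0 = 3; sum of minors = -5.
det A = 3·(1·(-2) - 0·0) - (-4)·(0·(-2) - 0·0) + (-5)·(0·0 - 1·0) = 3·(-2) - (-4)·0 + (-5)·0 = -6.
So p(s) = det(sI - A) = s^3 - 2s^2 - 5s + 6.
Rational-root test: any integer root divides 6. Testing small divisors, s = 1 works: p(1) = 1 + (-2) + (-5) + 6 = 0, so (s - 1) is a factor.
Dividing, p(s) = (s - 1)(s^2 - s - 6).
Factor s^2 - s - 6: two numbers with sum 1 and product -6 are 3 and -2, so s^2 - s - 6 = (s - 3)(s + 2).
Hence p(s) = (s - 3) (s - 1) (s + 2), with roots -2, 1, 3.
At least one eigenvalue has non-negative real part, so the system is not asymptotically stable.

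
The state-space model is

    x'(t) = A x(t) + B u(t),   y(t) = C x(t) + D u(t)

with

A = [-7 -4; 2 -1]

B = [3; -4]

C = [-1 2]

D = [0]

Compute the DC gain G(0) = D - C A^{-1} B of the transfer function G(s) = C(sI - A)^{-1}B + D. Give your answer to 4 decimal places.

-4.2000

G(0) = C(-A)^{-1}B + D = -C A^{-1} B + D.
det A = 15, so A^{-1} = (1/15)·adj(A) = [[-1/15, 4/15], [-2/15, -7/15]]
A^{-1} B = [-19/15, 22/15]^T
C A^{-1} B = 21/5
G(0) = D - C A^{-1} B = 0 - (21/5) = -21/5 ≈ -4.2000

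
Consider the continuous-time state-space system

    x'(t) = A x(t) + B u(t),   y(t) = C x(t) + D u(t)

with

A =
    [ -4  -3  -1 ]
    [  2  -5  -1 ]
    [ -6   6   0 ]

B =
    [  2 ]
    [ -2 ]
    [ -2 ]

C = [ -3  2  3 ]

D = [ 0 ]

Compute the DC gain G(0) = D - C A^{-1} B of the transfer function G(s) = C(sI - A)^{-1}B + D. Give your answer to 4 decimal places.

G(0) = C(-A)^{-1}B + D = -C A^{-1} B + D.
det A = -24, so A^{-1} = (1/-24)·adj(A) = [[-1/4, 1/4, 1/12], [-1/4, 1/4, 1/4], [3/4, -7/4, -13/12]]
A^{-1} B = [-7/6, -3/2, 43/6]^T
C A^{-1} B = 22
G(0) = D - C A^{-1} B = 0 - (22) = -22

-22.0000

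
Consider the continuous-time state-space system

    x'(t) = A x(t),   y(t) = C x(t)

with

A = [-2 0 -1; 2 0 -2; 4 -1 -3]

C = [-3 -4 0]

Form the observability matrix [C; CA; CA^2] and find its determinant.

CA = [[-2, 0, 11]]
CA^2 = [[48, -11, -31]]
Observability matrix O = [C; CA; CA^2] = [[-3, -4, 0], [-2, 0, 11], [48, -11, -31]]
Expanding along the first row, det(O) = (-3)·(0·(-31) - 11·(-11)) - (-4)·((-2)·(-31) - 11·48) + 0·((-2)·(-11) - 0·48) = (-3)·121 - (-4)·(-466) + 0·22 = -2227
Since det(O) ≠ 0, rank(O) = 3 and the system is completely observable.

-2227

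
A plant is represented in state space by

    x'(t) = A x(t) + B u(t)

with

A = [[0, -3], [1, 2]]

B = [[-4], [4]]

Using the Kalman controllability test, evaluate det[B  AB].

AB = [[-12], [4]]
Controllability matrix C = [B  AB] = [[-4, -12], [4, 4]]
det(C) = (-4)·4 - (-12)·4 = -16 - (-48) = 32
Since det(C) ≠ 0, rank(C) = 2 and the system is completely controllable.

32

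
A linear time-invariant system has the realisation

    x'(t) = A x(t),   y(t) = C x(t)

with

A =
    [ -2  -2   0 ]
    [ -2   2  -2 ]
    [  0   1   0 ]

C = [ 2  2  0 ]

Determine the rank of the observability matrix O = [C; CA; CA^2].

3

CA = [[-8, 0, -4]]
CA^2 = [[16, 12, 0]]
Observability matrix O = [C; CA; CA^2] = [[2, 2, 0], [-8, 0, -4], [16, 12, 0]]
det(O) = 2·(0·0 - (-4)·12) - 2·((-8)·0 - (-4)·16) + 0·((-8)·12 - 0·16) = 2·48 - 2·64 + 0·(-96) = -32 ≠ 0, so rank(O) = 3.
rank(O) = 3 = n, so the pair (A, C) is completely observable.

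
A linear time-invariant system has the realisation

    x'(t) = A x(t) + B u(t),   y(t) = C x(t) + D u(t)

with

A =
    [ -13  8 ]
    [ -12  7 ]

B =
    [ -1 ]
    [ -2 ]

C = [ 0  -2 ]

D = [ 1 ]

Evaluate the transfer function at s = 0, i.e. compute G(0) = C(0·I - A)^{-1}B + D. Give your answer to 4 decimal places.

6.6000

G(0) = C(-A)^{-1}B + D = -C A^{-1} B + D.
det A = 5, so A^{-1} = (1/5)·adj(A) = [[7/5, -8/5], [12/5, -13/5]]
A^{-1} B = [9/5, 14/5]^T
C A^{-1} B = -28/5
G(0) = D - C A^{-1} B = 1 - (-28/5) = 33/5 ≈ 6.6000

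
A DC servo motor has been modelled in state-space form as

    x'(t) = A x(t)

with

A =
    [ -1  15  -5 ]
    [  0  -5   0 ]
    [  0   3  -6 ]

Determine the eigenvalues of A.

-6, -5, -1

det(sI - A) = s^3 - (tr A)s^2 + (M11 + M22 + M33)s - det A, where Mii is the 2×2 principal minor of A obtained by deleting row i and column i.
tr A = (-1) + (-5) + (-6) = -12; M11 = (-5)·(-6) - 0·3 = 30 - 0 = 30; M22 = (-1)·(-6) - (-5)·0 = 6 - 0 = 6; M33 = (-1)·(-5) - 15·0 = 5 - 0 = 5; sum of minors = 41.
det A = (-1)·((-5)·(-6) - 0·3) - 15·(0·(-6) - 0·0) + (-5)·(0·3 - (-5)·0) = (-1)·30 - 15·0 + (-5)·0 = -30.
So p(s) = det(sI - A) = s^3 + 12s^2 + 41s + 30.
Rational-root test: any integer root divides 30. Testing small divisors, s = -1 works: p(-1) = -1 + 12 + (-41) + 30 = 0, so (s + 1) is a factor.
Dividing, p(s) = (s + 1)(s^2 + 11s + 30).
Factor s^2 + 11s + 30: two numbers with sum -11 and product 30 are -5 and -6, so s^2 + 11s + 30 = (s + 5)(s + 6).
Hence p(s) = (s + 1) (s + 5) (s + 6), with roots -6, -5, -1.
All eigenvalues have negative real part, so the system is asymptotically stable.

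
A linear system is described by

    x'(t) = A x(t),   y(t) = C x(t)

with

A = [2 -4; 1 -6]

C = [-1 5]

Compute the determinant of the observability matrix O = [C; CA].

11

CA = [[3, -26]]
Observability matrix O = [C; CA] = [[-1, 5], [3, -26]]
det(O) = (-1)·(-26) - 5·3 = 26 - 15 = 11
Since det(O) ≠ 0, rank(O) = 2 and the system is completely observable.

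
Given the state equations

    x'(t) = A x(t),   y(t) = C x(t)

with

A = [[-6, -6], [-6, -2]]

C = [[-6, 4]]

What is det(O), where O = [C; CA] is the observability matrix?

CA = [[12, 28]]
Observability matrix O = [C; CA] = [[-6, 4], [12, 28]]
det(O) = (-6)·28 - 4·12 = -168 - 48 = -216
Since det(O) ≠ 0, rank(O) = 2 and the system is completely observable.

-216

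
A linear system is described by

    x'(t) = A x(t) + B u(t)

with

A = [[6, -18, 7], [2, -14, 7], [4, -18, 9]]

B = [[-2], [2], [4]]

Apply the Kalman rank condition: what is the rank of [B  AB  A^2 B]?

AB = [[-20], [-4], [-8]]
A^2B = [[-104], [-40], [-80]]
Controllability matrix C = [B  AB  A^2B] = [[-2, -20, -104], [2, -4, -40], [4, -8, -80]]
The rows r1, r2, r3 of C are linearly dependent: -2·r2 + r3 = 0 (check each entry), so rank(C) ≤ 2.
The 2×2 minor from rows 1, 2, columns 1, 2 is (-2)·(-4) - (-20)·2 = 8 - (-40) = 48 ≠ 0, so rank(C) = 2.
rank(C) = 2 < n = 3, so the pair (A, B) is not completely controllable.

2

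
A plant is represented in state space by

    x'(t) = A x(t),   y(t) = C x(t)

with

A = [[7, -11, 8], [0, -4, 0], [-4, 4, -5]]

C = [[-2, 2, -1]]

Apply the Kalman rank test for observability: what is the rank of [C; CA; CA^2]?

2

CA = [[-10, 10, -11]]
CA^2 = [[-26, 26, -25]]
Observability matrix O = [C; CA; CA^2] = [[-2, 2, -1], [-10, 10, -11], [-26, 26, -25]]
The columns c1, c2, c3 of O are linearly dependent: c1 + c2 = 0 (check each entry), so rank(O) ≤ 2.
The 2×2 minor from rows 1, 2, columns 1, 3 is (-2)·(-11) - (-1)·(-10) = 22 - 10 = 12 ≠ 0, so rank(O) = 2.
rank(O) = 2 < n = 3, so the pair (A, C) is not completely observable.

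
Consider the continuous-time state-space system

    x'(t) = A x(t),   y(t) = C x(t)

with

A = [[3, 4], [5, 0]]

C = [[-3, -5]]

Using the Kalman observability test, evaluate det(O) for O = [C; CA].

CA = [[-34, -12]]
Observability matrix O = [C; CA] = [[-3, -5], [-34, -12]]
det(O) = (-3)·(-12) - (-5)·(-34) = 36 - 170 = -134
Since det(O) ≠ 0, rank(O) = 2 and the system is completely observable.

-134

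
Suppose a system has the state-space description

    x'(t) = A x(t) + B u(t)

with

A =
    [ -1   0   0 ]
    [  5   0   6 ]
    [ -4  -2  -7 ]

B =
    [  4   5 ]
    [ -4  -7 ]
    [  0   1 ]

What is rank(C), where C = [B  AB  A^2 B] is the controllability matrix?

AB = [[-4, -5], [20, 31], [-8, -13]]
A^2B = [[4, 5], [-68, -103], [32, 49]]
Controllability matrix C = [B  AB  A^2B] = [[4, 5, -4, -5, 4, 5], [-4, -7, 20, 31, -68, -103], [0, 1, -8, -13, 32, 49]]
The rows r1, r2, r3 of C are linearly dependent: r1 + r2 + 2·r3 = 0 (check each entry), so rank(C) ≤ 2.
The 2×2 minor from rows 1, 2, columns 1, 2 is 4·(-7) - 5·(-4) = -28 - (-20) = -8 ≠ 0, so rank(C) = 2.
rank(C) = 2 < n = 3, so the pair (A, B) is not completely controllable.

2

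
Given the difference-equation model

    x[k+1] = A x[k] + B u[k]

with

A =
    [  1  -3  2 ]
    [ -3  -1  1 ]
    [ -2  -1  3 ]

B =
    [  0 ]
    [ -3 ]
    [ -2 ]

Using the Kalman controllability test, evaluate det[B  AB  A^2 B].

-154

AB = [[5], [1], [-3]]
A^2B = [[-4], [-19], [-20]]
Controllability matrix C = [B  AB  A^2B] = [[0, 5, -4], [-3, 1, -19], [-2, -3, -20]]
Expanding along the first row, det(C) = 0·(1·(-20) - (-19)·(-3)) - 5·((-3)·(-20) - (-19)·(-2)) + (-4)·((-3)·(-3) - 1·(-2)) = 0·(-77) - 5·22 + (-4)·11 = -154
Since det(C) ≠ 0, rank(C) = 3 and the system is completely controllable.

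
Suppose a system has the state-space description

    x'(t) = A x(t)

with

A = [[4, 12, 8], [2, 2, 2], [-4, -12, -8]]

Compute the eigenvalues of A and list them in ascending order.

-4, 0, 2

det(sI - A) = s^3 - (tr A)s^2 + (M11 + M22 + M33)s - det A, where Mii is the 2×2 principal minor of A obtained by deleting row i and column i.
tr A = 4 + 2 + (-8) = -2; M11 = 2·(-8) - 2·(-12) = -16 - (-24) = 8; M22 = 4·(-8) - 8·(-4) = -32 - (-32) = 0; M33 = 4·2 - 12·2 = 8 - 24 = -16; sum of minors = -8.
det A = 4·(2·(-8) - 2·(-12)) - 12·(2·(-8) - 2·(-4)) + 8·(2·(-12) - 2·(-4)) = 4·8 - 12·(-8) + 8·(-16) = 0.
So p(s) = det(sI - A) = s^3 + 2s^2 - 8s.
The constant term is 0, so p(s) = s(s^2 + 2s - 8).
Factor s^2 + 2s - 8: two numbers with sum -2 and product -8 are 2 and -4, so s^2 + 2s - 8 = (s - 2)(s + 4).
Hence p(s) = s (s - 2) (s + 4), with roots -4, 0, 2.
At least one eigenvalue has non-negative real part, so the system is not asymptotically stable.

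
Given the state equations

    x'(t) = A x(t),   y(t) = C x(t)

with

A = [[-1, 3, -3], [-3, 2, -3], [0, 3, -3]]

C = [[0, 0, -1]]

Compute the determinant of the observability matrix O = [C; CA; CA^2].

-27

CA = [[0, -3, 3]]
CA^2 = [[9, 3, 0]]
Observability matrix O = [C; CA; CA^2] = [[0, 0, -1], [0, -3, 3], [9, 3, 0]]
Expanding along the first row, det(O) = 0·((-3)·0 - 3·3) - 0·(0·0 - 3·9) + (-1)·(0·3 - (-3)·9) = 0·(-9) - 0·(-27) + (-1)·27 = -27
Since det(O) ≠ 0, rank(O) = 3 and the system is completely observable.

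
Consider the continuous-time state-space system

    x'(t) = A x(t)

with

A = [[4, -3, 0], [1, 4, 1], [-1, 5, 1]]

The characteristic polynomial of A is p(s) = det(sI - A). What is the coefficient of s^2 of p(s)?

-9

Expand det(sI - A) for the 3×3 matrix.
p(s) = s^3 - 9s^2 + 22s - 2.
(Check: constant term = det(-A) = (-1)^3 det A = -2; coefficient of s^2 = -tr A = -9.)
The coefficient of s^2 is -9.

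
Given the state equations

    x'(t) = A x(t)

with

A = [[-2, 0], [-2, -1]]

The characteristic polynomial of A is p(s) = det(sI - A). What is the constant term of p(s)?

For a 2×2 matrix, det(sI - A) = s^2 - (tr A)s + det A.
tr A = -3, det A = 2.
So p(s) = s^2 + 3s + 2.
The constant term is 2.

2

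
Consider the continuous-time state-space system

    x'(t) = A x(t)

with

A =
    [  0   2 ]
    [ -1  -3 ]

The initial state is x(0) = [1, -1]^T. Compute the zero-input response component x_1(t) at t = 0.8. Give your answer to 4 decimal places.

det(sI - A) = s^2 - (tr A)s + det A, with tr A = 0 + (-3) = -3 and det A = 0·(-3) - 2·(-1) = 0 - (-2) = 2.
So p(s) = det(sI - A) = s^2 + 3s + 2.
Factor s^2 + 3s + 2: two numbers with sum -3 and product 2 are -1 and -2, so s^2 + 3s + 2 = (s + 1)(s + 2).
Hence p(s) = (s + 1) (s + 2), with roots -2, -1.
The eigenvalues -2, -1 are distinct and real, so A is diagonalisable and x(t) = e^{At} x(0) = V diag(e^{λ_i t}) V^{-1} x(0), where the columns of V are the eigenvectors.
λ = -2: A - (-2)I = [[2, 2], [-1, -1]]. Row 1 gives 2·v1 + 2·v2 = 0, so take v_1 = [-1, 1]^T.
λ = -1: A - (-1)I = [[1, 2], [-1, -2]]. Row 1 gives 1·v1 + 2·v2 = 0, so take v_2 = [-2, 1]^T.
V = [v_1 v_2] = [[-1, -2], [1, 1]] has det V = 1, so V^{-1} = adj(V)/det V = [[1, 2], [-1, -1]].
Modal coordinates z(0) = V^{-1} x(0): 1·1 + 2·(-1) = -1; (-1)·1 + (-1)·(-1) = 0; so z(0) = [-1, 0]^T.
x_1(t) = Σ_i (v_i)_1 · z_i(0) · e^{λ_i t} (row 1 of V times the modal terms).
x_1(0.8) = (-1)·(-1)·e^{-2·0.8} + (-2)·0·e^{-1·0.8} = 1·0.201897 + 0·0.449329 = 0.2019.

0.2019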